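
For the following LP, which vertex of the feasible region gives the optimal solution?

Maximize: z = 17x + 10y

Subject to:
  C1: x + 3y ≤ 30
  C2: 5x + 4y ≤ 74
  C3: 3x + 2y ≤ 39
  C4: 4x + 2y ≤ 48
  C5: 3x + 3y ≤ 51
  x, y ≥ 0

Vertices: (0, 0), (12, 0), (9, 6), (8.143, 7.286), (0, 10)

Evaluate the objective at each vertex of the feasible region:
  z(0, 0) = 0
  z(12, 0) = 204
  z(9, 6) = 213  ←
  z(8.143, 7.286) = 211.3
  z(0, 10) = 100
The maximum is at x = 9, y = 6.

(9, 6)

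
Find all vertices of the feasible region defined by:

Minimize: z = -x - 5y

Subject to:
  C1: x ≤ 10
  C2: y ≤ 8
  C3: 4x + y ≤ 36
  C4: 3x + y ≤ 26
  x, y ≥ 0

(0, 0), (8.667, 0), (6, 8), (0, 8)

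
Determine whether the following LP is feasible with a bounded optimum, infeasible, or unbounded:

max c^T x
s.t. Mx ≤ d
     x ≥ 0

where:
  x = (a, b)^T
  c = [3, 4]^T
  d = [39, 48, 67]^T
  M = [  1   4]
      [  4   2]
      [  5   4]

Feasible with a bounded optimal solution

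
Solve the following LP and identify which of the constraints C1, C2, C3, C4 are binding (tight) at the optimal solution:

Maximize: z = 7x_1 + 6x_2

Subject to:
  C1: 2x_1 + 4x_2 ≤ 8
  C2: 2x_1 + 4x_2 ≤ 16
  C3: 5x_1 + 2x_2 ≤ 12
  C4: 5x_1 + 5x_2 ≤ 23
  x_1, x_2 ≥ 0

At x_1 = 2, x_2 = 1, compute slack b - a·x for each constraint:
  C1: 8 − 8 = 0  (binding)
  C2: 16 − 8 = 8  (slack)
  C3: 12 − 12 = 0  (binding)
  C4: 23 − 15 = 8  (slack)

Optimal: x_1 = 2, x_2 = 1
Binding: C1, C3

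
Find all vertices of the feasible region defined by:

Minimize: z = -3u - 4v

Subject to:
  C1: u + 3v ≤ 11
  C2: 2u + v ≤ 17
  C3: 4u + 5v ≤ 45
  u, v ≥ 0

(0, 0), (8.5, 0), (8, 1), (0, 3.667)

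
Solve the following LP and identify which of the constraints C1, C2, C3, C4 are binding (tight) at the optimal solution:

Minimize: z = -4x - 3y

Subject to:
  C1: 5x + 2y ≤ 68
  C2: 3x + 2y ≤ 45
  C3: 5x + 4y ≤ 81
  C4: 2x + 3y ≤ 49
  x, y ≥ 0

At x = 9, y = 9, compute slack b - a·x for each constraint:
  C1: 68 − 63 = 5  (slack)
  C2: 45 − 45 = 0  (binding)
  C3: 81 − 81 = 0  (binding)
  C4: 49 − 45 = 4  (slack)

Optimal: x = 9, y = 9
Binding: C2, C3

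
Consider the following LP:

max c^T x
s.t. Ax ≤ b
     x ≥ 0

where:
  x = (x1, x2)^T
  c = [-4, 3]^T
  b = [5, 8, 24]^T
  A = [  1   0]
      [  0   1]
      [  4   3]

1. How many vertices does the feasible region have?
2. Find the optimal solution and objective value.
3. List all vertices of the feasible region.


1. 4
2. x1 = 0, x2 = 8, z = 24
3. (0, 0), (5, 0), (5, 1.333), (0, 8)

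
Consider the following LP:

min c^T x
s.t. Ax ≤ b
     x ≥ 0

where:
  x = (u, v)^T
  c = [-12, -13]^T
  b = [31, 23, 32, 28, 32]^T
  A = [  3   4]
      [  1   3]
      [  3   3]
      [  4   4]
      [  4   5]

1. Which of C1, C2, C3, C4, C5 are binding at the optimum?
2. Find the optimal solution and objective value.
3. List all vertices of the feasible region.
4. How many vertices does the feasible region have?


1. C4, C5
2. u = 3, v = 4, z = -88
3. (0, 0), (7, 0), (3, 4), (0, 6.4)
4. 4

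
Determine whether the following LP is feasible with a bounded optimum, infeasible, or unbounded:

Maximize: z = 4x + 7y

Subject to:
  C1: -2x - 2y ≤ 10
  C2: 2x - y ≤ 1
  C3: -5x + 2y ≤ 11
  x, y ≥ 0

Unbounded (objective can increase without bound)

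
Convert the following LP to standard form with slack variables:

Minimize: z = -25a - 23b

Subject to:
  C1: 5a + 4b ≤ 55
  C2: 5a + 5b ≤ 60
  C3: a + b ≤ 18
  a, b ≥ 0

min z = -25a - 23b

s.t.
  5a + 4b + s1 = 55
  5a + 5b + s2 = 60
  a + b + s3 = 18
  a, b, s1, s2, s3 ≥ 0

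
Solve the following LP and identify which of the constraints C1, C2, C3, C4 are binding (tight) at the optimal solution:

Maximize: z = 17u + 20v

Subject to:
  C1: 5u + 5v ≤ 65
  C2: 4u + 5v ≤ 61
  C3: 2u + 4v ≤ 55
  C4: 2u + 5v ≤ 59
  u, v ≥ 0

At u = 4, v = 9, compute slack b - a·x for each constraint:
  C1: 65 − 65 = 0  (binding)
  C2: 61 − 61 = 0  (binding)
  C3: 55 − 44 = 11  (slack)
  C4: 59 − 53 = 6  (slack)

Optimal: u = 4, v = 9
Binding: C1, C2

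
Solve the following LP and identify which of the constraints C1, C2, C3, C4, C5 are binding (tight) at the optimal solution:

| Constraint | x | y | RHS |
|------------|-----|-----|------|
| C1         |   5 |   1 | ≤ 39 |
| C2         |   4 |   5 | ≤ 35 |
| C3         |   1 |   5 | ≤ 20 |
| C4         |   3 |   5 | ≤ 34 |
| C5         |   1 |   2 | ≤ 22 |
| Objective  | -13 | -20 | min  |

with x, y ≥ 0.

At x = 5, y = 3, compute slack b - a·x for each constraint:
  C1: 39 − 28 = 11  (slack)
  C2: 35 − 35 = 0  (binding)
  C3: 20 − 20 = 0  (binding)
  C4: 34 − 30 = 4  (slack)
  C5: 22 − 11 = 11  (slack)

Optimal: x = 5, y = 3
Binding: C2, C3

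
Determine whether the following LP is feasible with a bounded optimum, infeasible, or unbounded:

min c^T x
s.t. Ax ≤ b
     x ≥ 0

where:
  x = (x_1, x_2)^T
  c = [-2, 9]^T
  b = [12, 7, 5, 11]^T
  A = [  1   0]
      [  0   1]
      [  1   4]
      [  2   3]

Feasible with a bounded optimal solution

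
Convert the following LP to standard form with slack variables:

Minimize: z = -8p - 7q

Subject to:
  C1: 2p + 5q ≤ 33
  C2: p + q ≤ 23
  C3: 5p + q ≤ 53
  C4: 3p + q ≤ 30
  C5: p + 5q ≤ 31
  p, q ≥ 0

min z = -8p - 7q

s.t.
  2p + 5q + s1 = 33
  p + q + s2 = 23
  5p + q + s3 = 53
  3p + q + s4 = 30
  p + 5q + s5 = 31
  p, q, s1, s2, s3, s4, s5 ≥ 0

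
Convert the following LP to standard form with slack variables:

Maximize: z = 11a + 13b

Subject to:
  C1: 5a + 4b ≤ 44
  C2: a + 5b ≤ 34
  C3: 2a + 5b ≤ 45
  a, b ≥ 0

max z = 11a + 13b

s.t.
  5a + 4b + s1 = 44
  a + 5b + s2 = 34
  2a + 5b + s3 = 45
  a, b, s1, s2, s3 ≥ 0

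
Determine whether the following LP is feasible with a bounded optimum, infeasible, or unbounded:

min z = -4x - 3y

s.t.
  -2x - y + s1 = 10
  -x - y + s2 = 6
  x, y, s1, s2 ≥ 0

Unbounded (objective can decrease without bound)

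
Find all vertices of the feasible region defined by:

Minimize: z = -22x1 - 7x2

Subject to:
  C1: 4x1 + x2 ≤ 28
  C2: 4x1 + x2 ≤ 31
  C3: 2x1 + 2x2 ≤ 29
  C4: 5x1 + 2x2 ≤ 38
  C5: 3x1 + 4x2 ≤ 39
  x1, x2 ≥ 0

(0, 0), (7, 0), (6, 4), (5.286, 5.786), (0, 9.75)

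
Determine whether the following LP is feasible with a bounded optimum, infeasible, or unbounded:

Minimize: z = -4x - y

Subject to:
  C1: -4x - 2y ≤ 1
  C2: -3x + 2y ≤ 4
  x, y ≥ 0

Unbounded (objective can decrease without bound)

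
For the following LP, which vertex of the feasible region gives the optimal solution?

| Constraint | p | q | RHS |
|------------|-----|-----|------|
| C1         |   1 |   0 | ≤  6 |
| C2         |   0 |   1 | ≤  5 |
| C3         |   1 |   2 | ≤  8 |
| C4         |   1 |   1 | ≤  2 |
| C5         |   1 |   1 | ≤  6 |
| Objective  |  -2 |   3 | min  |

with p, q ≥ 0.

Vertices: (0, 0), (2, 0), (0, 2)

Evaluate the objective at each vertex of the feasible region:
  z(0, 0) = 0
  z(2, 0) = -4  ←
  z(0, 2) = 6
The minimum is at p = 2, q = 0.

(2, 0)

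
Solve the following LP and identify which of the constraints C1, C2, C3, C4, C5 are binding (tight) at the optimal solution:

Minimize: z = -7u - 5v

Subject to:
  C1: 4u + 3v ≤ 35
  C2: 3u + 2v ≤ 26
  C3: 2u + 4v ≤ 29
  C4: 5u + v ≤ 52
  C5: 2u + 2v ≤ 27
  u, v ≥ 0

At u = 8, v = 1, compute slack b - a·x for each constraint:
  C1: 35 − 35 = 0  (binding)
  C2: 26 − 26 = 0  (binding)
  C3: 29 − 20 = 9  (slack)
  C4: 52 − 41 = 11  (slack)
  C5: 27 − 18 = 9  (slack)

Optimal: u = 8, v = 1
Binding: C1, C2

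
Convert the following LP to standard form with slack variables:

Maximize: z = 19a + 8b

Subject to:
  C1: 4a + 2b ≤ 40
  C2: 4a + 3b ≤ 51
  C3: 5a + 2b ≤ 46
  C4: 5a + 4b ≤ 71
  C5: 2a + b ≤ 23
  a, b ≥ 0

max z = 19a + 8b

s.t.
  4a + 2b + s1 = 40
  4a + 3b + s2 = 51
  5a + 2b + s3 = 46
  5a + 4b + s4 = 71
  2a + b + s5 = 23
  a, b, s1, s2, s3, s4, s5 ≥ 0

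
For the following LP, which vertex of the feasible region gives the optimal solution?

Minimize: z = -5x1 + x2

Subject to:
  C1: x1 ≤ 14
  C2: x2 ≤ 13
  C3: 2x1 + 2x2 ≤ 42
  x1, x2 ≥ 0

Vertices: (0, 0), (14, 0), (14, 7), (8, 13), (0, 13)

Evaluate the objective at each vertex of the feasible region:
  z(0, 0) = 0
  z(14, 0) = -70  ←
  z(14, 7) = -63
  z(8, 13) = -27
  z(0, 13) = 13
The minimum is at x1 = 14, x2 = 0.

(14, 0)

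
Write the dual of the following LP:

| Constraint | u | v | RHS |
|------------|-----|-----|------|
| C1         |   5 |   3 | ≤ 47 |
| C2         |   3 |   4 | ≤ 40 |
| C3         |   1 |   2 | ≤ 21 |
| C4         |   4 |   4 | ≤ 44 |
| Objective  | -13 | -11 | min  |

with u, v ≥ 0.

Primal min cᵀx s.t. Ax ≤ b, x ≥ 0  →  Dual max −bᵀy s.t. Aᵀy ≥ −c, y ≥ 0.

Maximize: z = -47y1 - 40y2 - 21y3 - 44y4

Subject to:
  5y1 + 3y2 + y3 + 4y4 ≥ 13
  3y1 + 4y2 + 2y3 + 4y4 ≥ 11
  y1, y2, y3, y4 ≥ 0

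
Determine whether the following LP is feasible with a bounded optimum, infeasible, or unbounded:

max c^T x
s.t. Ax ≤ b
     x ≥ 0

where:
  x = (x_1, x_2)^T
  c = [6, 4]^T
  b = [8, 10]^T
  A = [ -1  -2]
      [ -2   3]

Unbounded (objective can increase without bound)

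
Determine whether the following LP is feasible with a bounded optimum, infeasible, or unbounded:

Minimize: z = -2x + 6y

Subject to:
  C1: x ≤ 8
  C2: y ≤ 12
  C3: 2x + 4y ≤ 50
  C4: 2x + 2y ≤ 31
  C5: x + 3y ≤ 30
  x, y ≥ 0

Feasible with a bounded optimal solution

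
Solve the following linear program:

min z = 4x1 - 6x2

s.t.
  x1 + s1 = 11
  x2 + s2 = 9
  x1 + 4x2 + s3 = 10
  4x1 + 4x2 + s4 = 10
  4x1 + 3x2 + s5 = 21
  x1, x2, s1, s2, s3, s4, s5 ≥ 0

Evaluate the objective at each vertex of the feasible region:
  z(0, 0) = 0
  z(2.5, 0) = 10
  z(0, 2.5) = -15  ←
The minimum is at x1 = 0, x2 = 2.5.

x1 = 0, x2 = 2.5, z = -15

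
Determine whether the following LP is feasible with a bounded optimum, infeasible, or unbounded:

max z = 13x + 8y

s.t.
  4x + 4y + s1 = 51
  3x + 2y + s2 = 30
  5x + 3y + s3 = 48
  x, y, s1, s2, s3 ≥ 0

Feasible with a bounded optimal solution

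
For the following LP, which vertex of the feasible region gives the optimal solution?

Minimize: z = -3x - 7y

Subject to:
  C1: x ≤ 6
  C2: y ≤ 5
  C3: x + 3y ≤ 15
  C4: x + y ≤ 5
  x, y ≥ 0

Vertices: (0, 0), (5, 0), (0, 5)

Evaluate the objective at each vertex of the feasible region:
  z(0, 0) = 0
  z(5, 0) = -15
  z(0, 5) = -35  ←
The minimum is at x = 0, y = 5.

(0, 5)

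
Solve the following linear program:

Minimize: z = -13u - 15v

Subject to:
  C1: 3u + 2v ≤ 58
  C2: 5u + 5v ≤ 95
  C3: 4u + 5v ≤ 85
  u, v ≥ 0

Evaluate the objective at each vertex of the feasible region:
  z(0, 0) = 0
  z(19, 0) = -247
  z(10, 9) = -265  ←
  z(0, 17) = -255
The minimum is at u = 10, v = 9.

u = 10, v = 9, z = -265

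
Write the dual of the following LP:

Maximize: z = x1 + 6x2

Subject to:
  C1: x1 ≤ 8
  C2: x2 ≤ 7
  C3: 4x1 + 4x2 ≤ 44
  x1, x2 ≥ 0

Primal max cᵀx s.t. Ax ≤ b, x ≥ 0  →  Dual min bᵀy s.t. Aᵀy ≥ c, y ≥ 0.

Minimize: z = 8y1 + 7y2 + 44y3

Subject to:
  y1 + 4y3 ≥ 1
  y2 + 4y3 ≥ 6
  y1, y2, y3 ≥ 0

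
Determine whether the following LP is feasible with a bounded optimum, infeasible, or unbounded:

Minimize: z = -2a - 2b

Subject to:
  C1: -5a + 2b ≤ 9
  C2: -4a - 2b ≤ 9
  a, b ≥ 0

Unbounded (objective can decrease without bound)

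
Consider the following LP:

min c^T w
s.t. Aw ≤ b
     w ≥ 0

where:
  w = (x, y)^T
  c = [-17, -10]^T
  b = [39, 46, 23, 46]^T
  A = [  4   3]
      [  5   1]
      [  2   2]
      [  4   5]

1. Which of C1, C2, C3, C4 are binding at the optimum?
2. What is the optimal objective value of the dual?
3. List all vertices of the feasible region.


1. C1, C2
2. -163
3. (0, 0), (9.2, 0), (9, 1), (7.125, 3.5), (0, 9.2)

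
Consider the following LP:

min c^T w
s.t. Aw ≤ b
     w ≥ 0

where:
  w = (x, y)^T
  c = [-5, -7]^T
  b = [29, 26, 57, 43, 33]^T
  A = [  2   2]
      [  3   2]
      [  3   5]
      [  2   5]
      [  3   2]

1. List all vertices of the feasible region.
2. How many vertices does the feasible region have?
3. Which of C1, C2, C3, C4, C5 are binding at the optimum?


1. (0, 0), (8.667, 0), (4, 7), (0, 8.6)
2. 4
3. C2, C4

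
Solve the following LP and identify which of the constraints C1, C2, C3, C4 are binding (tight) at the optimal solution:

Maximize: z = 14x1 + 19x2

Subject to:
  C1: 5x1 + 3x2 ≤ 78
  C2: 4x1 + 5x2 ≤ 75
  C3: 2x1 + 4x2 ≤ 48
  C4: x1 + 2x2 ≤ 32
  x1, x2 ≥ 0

At x1 = 10, x2 = 7, compute slack b - a·x for each constraint:
  C1: 78 − 71 = 7  (slack)
  C2: 75 − 75 = 0  (binding)
  C3: 48 − 48 = 0  (binding)
  C4: 32 − 24 = 8  (slack)

Optimal: x1 = 10, x2 = 7
Binding: C2, C3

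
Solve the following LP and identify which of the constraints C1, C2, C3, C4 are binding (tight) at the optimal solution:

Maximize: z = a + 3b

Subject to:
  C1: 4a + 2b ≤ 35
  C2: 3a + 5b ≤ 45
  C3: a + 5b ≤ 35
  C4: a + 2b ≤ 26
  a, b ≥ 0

At a = 5, b = 6, compute slack b - a·x for each constraint:
  C1: 35 − 32 = 3  (slack)
  C2: 45 − 45 = 0  (binding)
  C3: 35 − 35 = 0  (binding)
  C4: 26 − 17 = 9  (slack)

Optimal: a = 5, b = 6
Binding: C2, C3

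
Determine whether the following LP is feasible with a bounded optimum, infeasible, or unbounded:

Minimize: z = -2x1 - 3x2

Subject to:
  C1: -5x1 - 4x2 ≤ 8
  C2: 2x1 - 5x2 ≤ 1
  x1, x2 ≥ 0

Unbounded (objective can decrease without bound)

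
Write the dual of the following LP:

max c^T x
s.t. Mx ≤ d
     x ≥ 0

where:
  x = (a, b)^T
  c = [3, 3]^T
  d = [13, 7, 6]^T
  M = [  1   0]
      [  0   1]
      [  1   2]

Primal max cᵀx s.t. Ax ≤ b, x ≥ 0  →  Dual min bᵀy s.t. Aᵀy ≥ c, y ≥ 0.

Minimize: z = 13y1 + 7y2 + 6y3

Subject to:
  y1 + y3 ≥ 3
  y2 + 2y3 ≥ 3
  y1, y2, y3 ≥ 0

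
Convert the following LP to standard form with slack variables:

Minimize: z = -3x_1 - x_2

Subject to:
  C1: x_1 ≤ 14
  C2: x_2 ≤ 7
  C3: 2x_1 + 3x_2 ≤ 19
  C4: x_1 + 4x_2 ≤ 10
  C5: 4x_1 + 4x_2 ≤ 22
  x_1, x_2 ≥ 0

min z = -3x_1 - x_2

s.t.
  x_1 + s1 = 14
  x_2 + s2 = 7
  2x_1 + 3x_2 + s3 = 19
  x_1 + 4x_2 + s4 = 10
  4x_1 + 4x_2 + s5 = 22
  x_1, x_2, s1, s2, s3, s4, s5 ≥ 0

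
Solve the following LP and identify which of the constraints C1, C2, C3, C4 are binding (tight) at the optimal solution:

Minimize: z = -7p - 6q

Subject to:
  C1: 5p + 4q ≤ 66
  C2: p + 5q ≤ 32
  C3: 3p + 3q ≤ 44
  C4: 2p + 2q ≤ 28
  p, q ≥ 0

At p = 10, q = 4, compute slack b - a·x for each constraint:
  C1: 66 − 66 = 0  (binding)
  C2: 32 − 30 = 2  (slack)
  C3: 44 − 42 = 2  (slack)
  C4: 28 − 28 = 0  (binding)

Optimal: p = 10, q = 4
Binding: C1, C4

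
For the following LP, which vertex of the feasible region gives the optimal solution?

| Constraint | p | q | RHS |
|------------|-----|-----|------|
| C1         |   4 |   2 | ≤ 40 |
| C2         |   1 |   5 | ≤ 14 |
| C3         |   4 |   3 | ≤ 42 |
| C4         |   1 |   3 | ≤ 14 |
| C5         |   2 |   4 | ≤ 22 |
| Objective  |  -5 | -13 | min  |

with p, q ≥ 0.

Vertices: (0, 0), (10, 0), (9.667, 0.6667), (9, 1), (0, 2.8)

Evaluate the objective at each vertex of the feasible region:
  z(0, 0) = 0
  z(10, 0) = -50
  z(9.667, 0.6667) = -57
  z(9, 1) = -58  ←
  z(0, 2.8) = -36.4
The minimum is at p = 9, q = 1.

(9, 1)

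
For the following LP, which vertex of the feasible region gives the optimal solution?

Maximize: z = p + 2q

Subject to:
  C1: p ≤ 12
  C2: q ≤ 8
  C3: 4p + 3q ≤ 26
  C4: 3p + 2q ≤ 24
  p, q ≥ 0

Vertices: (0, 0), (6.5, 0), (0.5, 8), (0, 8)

Evaluate the objective at each vertex of the feasible region:
  z(0, 0) = 0
  z(6.5, 0) = 6.5
  z(0.5, 8) = 16.5  ←
  z(0, 8) = 16
The maximum is at p = 0.5, q = 8.

(0.5, 8)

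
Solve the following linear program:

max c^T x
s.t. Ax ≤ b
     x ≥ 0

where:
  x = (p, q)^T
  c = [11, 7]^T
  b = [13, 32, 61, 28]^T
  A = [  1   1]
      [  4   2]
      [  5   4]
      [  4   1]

Evaluate the objective at each vertex of the feasible region:
  z(0, 0) = 0
  z(7, 0) = 77
  z(6, 4) = 94
  z(3, 10) = 103  ←
  z(0, 13) = 91
The maximum is at p = 3, q = 10.

p = 3, q = 10, z = 103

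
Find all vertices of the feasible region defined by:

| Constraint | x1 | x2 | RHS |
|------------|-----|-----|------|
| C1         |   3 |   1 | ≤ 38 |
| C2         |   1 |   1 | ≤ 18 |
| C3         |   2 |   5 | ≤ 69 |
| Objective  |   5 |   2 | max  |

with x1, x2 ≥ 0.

(0, 0), (12.67, 0), (10, 8), (7, 11), (0, 13.8)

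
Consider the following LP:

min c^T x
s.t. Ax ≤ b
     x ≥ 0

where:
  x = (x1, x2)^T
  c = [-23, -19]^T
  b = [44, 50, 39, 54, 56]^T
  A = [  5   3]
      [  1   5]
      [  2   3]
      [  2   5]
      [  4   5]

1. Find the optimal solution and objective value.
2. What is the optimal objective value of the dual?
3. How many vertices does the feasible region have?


1. x1 = 4, x2 = 8, z = -244
2. -244
3. 5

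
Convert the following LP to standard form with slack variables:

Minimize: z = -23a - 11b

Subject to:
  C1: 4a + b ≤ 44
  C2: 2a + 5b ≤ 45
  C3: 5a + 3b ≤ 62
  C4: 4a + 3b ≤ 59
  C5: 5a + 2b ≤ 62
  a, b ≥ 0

min z = -23a - 11b

s.t.
  4a + b + s1 = 44
  2a + 5b + s2 = 45
  5a + 3b + s3 = 62
  4a + 3b + s4 = 59
  5a + 2b + s5 = 62
  a, b, s1, s2, s3, s4, s5 ≥ 0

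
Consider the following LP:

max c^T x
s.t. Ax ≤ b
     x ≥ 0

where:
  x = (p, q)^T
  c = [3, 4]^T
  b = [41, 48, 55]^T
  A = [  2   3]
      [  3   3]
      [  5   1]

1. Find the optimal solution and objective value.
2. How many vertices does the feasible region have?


1. p = 7, q = 9, z = 57
2. 5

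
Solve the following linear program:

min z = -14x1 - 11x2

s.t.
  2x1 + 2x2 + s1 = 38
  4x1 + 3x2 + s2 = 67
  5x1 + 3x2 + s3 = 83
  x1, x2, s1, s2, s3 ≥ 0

Evaluate the objective at each vertex of the feasible region:
  z(0, 0) = 0
  z(16.6, 0) = -232.4
  z(16, 1) = -235
  z(10, 9) = -239  ←
  z(0, 19) = -209
The minimum is at x1 = 10, x2 = 9.

x1 = 10, x2 = 9, z = -239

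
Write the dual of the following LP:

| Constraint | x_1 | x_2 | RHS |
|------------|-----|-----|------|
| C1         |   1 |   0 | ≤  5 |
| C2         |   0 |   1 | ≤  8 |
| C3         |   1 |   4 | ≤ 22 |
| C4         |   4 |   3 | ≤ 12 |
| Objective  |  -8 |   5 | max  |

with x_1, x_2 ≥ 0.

Primal max cᵀx s.t. Ax ≤ b, x ≥ 0  →  Dual min bᵀy s.t. Aᵀy ≥ c, y ≥ 0.

Minimize: z = 5y1 + 8y2 + 22y3 + 12y4

Subject to:
  y1 + y3 + 4y4 ≥ -8
  y2 + 4y3 + 3y4 ≥ 5
  y1, y2, y3, y4 ≥ 0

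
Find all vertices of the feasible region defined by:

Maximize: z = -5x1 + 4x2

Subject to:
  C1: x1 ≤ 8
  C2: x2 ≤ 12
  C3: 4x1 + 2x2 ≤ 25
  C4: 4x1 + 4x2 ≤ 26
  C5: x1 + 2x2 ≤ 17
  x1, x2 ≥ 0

(0, 0), (6.25, 0), (6, 0.5), (0, 6.5)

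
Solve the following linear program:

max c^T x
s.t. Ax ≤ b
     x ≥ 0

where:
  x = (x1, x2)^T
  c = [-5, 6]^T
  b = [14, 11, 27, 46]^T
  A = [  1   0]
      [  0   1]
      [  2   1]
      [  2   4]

Evaluate the objective at each vertex of the feasible region:
  z(0, 0) = 0
  z(13.5, 0) = -67.5
  z(10.33, 6.333) = -13.67
  z(1, 11) = 61
  z(0, 11) = 66  ←
The maximum is at x1 = 0, x2 = 11.

x1 = 0, x2 = 11, z = 66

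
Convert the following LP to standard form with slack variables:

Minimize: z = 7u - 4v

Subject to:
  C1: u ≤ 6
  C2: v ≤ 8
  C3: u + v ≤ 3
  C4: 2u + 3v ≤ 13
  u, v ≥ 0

min z = 7u - 4v

s.t.
  u + s1 = 6
  v + s2 = 8
  u + v + s3 = 3
  2u + 3v + s4 = 13
  u, v, s1, s2, s3, s4 ≥ 0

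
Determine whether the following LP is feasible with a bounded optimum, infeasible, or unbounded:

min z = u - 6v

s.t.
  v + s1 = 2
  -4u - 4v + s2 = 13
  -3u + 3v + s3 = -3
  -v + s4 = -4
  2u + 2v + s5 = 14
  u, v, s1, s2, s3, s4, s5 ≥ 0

Infeasible (no feasible solution exists)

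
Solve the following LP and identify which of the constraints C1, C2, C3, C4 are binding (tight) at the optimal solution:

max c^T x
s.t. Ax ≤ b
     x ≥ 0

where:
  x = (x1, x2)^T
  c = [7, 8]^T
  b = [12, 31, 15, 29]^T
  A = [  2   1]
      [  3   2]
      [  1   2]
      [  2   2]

At x1 = 3, x2 = 6, compute slack b - a·x for each constraint:
  C1: 12 − 12 = 0  (binding)
  C2: 31 − 21 = 10  (slack)
  C3: 15 − 15 = 0  (binding)
  C4: 29 − 18 = 11  (slack)

Optimal: x1 = 3, x2 = 6
Binding: C1, C3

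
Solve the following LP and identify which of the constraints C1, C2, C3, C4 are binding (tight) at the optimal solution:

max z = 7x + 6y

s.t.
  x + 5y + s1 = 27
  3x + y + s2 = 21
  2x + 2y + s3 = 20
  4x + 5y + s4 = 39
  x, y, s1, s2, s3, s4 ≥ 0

At x = 6, y = 3, compute slack b - a·x for each constraint:
  C1: 27 − 21 = 6  (slack)
  C2: 21 − 21 = 0  (binding)
  C3: 20 − 18 = 2  (slack)
  C4: 39 − 39 = 0  (binding)

Optimal: x = 6, y = 3
Binding: C2, C4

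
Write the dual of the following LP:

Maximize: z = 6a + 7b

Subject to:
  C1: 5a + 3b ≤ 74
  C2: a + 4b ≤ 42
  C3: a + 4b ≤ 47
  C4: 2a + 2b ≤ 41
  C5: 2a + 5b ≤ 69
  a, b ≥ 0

Primal max cᵀx s.t. Ax ≤ b, x ≥ 0  →  Dual min bᵀy s.t. Aᵀy ≥ c, y ≥ 0.

Minimize: z = 74y1 + 42y2 + 47y3 + 41y4 + 69y5

Subject to:
  5y1 + y2 + y3 + 2y4 + 2y5 ≥ 6
  3y1 + 4y2 + 4y3 + 2y4 + 5y5 ≥ 7
  y1, y2, y3, y4, y5 ≥ 0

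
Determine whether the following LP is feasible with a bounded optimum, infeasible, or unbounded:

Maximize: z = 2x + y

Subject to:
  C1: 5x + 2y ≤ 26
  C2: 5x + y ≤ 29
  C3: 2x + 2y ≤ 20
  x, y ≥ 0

Feasible with a bounded optimal solution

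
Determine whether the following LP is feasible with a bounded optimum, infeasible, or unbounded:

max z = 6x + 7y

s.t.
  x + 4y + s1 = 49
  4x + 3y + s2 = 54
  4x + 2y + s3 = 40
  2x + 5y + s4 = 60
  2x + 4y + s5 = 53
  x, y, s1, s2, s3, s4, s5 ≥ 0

Feasible with a bounded optimal solution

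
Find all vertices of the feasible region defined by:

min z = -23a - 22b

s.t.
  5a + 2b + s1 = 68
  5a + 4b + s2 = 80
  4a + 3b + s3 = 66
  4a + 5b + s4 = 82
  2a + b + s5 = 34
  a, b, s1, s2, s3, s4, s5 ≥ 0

(0, 0), (13.6, 0), (11.2, 6), (8, 10), (0, 16.4)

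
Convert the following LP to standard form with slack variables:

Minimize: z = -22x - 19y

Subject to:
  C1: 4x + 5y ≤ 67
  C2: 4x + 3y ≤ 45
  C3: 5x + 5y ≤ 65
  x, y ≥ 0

min z = -22x - 19y

s.t.
  4x + 5y + s1 = 67
  4x + 3y + s2 = 45
  5x + 5y + s3 = 65
  x, y, s1, s2, s3 ≥ 0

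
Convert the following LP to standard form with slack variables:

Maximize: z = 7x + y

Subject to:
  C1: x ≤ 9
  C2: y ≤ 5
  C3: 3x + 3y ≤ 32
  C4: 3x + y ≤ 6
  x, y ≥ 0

max z = 7x + y

s.t.
  x + s1 = 9
  y + s2 = 5
  3x + 3y + s3 = 32
  3x + y + s4 = 6
  x, y, s1, s2, s3, s4 ≥ 0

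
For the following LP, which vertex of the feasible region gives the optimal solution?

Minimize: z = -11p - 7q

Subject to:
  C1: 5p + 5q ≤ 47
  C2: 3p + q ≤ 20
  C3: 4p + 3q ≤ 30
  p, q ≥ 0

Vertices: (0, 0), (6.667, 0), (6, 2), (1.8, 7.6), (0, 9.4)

Evaluate the objective at each vertex of the feasible region:
  z(0, 0) = 0
  z(6.667, 0) = -73.33
  z(6, 2) = -80  ←
  z(1.8, 7.6) = -73
  z(0, 9.4) = -65.8
The minimum is at p = 6, q = 2.

(6, 2)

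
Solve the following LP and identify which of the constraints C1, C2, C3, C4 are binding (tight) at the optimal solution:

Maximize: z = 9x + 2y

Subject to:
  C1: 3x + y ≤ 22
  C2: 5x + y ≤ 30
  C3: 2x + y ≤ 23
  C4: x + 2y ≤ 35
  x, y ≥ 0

At x = 4, y = 10, compute slack b - a·x for each constraint:
  C1: 22 − 22 = 0  (binding)
  C2: 30 − 30 = 0  (binding)
  C3: 23 − 18 = 5  (slack)
  C4: 35 − 24 = 11  (slack)

Optimal: x = 4, y = 10
Binding: C1, C2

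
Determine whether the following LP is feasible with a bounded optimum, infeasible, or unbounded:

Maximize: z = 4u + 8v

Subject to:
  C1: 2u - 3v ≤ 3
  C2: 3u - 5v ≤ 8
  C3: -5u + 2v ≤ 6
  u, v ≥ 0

Unbounded (objective can increase without bound)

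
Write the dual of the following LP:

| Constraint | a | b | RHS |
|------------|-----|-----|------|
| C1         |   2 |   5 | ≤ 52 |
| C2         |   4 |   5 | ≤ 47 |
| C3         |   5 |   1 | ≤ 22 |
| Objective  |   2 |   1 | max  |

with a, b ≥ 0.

Primal max cᵀx s.t. Ax ≤ b, x ≥ 0  →  Dual min bᵀy s.t. Aᵀy ≥ c, y ≥ 0.

Minimize: z = 52y1 + 47y2 + 22y3

Subject to:
  2y1 + 4y2 + 5y3 ≥ 2
  5y1 + 5y2 + y3 ≥ 1
  y1, y2, y3 ≥ 0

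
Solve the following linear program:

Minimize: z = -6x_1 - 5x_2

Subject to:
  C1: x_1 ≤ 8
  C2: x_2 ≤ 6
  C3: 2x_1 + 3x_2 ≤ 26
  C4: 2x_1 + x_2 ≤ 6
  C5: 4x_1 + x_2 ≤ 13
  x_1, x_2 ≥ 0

Evaluate the objective at each vertex of the feasible region:
  z(0, 0) = 0
  z(3, 0) = -18
  z(0, 6) = -30  ←
The minimum is at x_1 = 0, x_2 = 6.

x_1 = 0, x_2 = 6, z = -30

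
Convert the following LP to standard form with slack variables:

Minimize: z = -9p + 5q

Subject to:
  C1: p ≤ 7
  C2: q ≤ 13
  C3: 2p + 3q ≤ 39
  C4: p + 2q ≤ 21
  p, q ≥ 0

min z = -9p + 5q

s.t.
  p + s1 = 7
  q + s2 = 13
  2p + 3q + s3 = 39
  p + 2q + s4 = 21
  p, q, s1, s2, s3, s4 ≥ 0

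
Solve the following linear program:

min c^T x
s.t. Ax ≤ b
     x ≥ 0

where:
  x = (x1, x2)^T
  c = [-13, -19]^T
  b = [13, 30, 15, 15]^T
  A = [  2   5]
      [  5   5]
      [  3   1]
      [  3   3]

Evaluate the objective at each vertex of the feasible region:
  z(0, 0) = 0
  z(5, 0) = -65
  z(4, 1) = -71  ←
  z(0, 2.6) = -49.4
The minimum is at x1 = 4, x2 = 1.

x1 = 4, x2 = 1, z = -71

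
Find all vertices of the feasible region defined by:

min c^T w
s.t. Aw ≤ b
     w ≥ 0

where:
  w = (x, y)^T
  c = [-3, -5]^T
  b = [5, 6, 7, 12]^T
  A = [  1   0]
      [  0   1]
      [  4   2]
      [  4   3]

(0, 0), (1.75, 0), (0, 3.5)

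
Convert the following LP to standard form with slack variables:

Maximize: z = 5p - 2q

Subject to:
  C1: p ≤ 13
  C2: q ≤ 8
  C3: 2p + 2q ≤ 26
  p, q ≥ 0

max z = 5p - 2q

s.t.
  p + s1 = 13
  q + s2 = 8
  2p + 2q + s3 = 26
  p, q, s1, s2, s3 ≥ 0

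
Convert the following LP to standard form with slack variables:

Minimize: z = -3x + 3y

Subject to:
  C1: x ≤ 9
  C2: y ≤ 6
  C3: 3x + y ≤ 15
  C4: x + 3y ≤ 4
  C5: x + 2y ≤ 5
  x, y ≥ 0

min z = -3x + 3y

s.t.
  x + s1 = 9
  y + s2 = 6
  3x + y + s3 = 15
  x + 3y + s4 = 4
  x + 2y + s5 = 5
  x, y, s1, s2, s3, s4, s5 ≥ 0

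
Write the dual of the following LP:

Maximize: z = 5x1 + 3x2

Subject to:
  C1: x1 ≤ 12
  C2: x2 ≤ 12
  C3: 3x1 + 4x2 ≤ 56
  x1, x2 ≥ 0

Primal max cᵀx s.t. Ax ≤ b, x ≥ 0  →  Dual min bᵀy s.t. Aᵀy ≥ c, y ≥ 0.

Minimize: z = 12y1 + 12y2 + 56y3

Subject to:
  y1 + 3y3 ≥ 5
  y2 + 4y3 ≥ 3
  y1, y2, y3 ≥ 0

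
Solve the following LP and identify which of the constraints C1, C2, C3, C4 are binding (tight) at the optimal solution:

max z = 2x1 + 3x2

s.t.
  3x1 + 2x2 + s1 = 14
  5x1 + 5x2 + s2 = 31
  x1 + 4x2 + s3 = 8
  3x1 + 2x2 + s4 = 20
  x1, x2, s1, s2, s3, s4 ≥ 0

At x1 = 4, x2 = 1, compute slack b - a·x for each constraint:
  C1: 14 − 14 = 0  (binding)
  C2: 31 − 25 = 6  (slack)
  C3: 8 − 8 = 0  (binding)
  C4: 20 − 14 = 6  (slack)

Optimal: x1 = 4, x2 = 1
Binding: C1, C3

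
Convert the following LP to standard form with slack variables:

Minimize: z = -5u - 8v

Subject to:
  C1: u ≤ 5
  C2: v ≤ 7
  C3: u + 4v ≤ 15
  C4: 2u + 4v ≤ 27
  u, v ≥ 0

min z = -5u - 8v

s.t.
  u + s1 = 5
  v + s2 = 7
  u + 4v + s3 = 15
  2u + 4v + s4 = 27
  u, v, s1, s2, s3, s4 ≥ 0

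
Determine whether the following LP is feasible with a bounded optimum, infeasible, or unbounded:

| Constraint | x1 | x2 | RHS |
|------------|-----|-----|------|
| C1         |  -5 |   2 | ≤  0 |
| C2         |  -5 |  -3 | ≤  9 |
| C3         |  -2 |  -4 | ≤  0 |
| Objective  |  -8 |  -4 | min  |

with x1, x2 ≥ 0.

Unbounded (objective can decrease without bound)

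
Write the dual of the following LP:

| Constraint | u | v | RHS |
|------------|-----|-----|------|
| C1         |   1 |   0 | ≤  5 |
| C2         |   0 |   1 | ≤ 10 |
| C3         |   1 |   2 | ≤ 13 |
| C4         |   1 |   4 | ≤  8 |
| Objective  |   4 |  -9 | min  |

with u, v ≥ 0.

Primal min cᵀx s.t. Ax ≤ b, x ≥ 0  →  Dual max −bᵀy s.t. Aᵀy ≥ −c, y ≥ 0.

Maximize: z = -5y1 - 10y2 - 13y3 - 8y4

Subject to:
  y1 + y3 + y4 ≥ -4
  y2 + 2y3 + 4y4 ≥ 9
  y1, y2, y3, y4 ≥ 0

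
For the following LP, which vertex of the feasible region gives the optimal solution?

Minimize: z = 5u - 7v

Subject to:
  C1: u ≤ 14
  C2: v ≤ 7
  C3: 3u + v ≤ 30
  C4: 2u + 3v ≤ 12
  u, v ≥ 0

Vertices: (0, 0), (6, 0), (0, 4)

Evaluate the objective at each vertex of the feasible region:
  z(0, 0) = 0
  z(6, 0) = 30
  z(0, 4) = -28  ←
The minimum is at u = 0, v = 4.

(0, 4)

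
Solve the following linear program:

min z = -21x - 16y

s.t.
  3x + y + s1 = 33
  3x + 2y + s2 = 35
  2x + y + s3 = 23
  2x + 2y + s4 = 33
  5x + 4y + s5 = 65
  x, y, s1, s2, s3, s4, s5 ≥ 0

Evaluate the objective at each vertex of the feasible region:
  z(0, 0) = 0
  z(11, 0) = -231
  z(10.33, 2) = -249
  z(5, 10) = -265  ←
  z(0, 16.25) = -260
The minimum is at x = 5, y = 10.

x = 5, y = 10, z = -265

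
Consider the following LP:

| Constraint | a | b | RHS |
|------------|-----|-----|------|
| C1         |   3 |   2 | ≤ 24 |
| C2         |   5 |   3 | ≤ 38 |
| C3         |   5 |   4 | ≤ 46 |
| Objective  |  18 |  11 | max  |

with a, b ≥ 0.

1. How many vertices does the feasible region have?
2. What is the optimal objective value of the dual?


1. 5
2. 138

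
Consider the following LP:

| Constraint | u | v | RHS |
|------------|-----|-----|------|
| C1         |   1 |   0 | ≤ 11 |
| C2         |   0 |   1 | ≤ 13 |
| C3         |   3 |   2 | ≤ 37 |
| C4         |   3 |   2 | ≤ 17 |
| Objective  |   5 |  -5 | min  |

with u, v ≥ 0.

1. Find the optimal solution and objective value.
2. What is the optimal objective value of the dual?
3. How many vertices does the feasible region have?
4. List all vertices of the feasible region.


1. u = 0, v = 8.5, z = -42.5
2. -42.5
3. 3
4. (0, 0), (5.667, 0), (0, 8.5)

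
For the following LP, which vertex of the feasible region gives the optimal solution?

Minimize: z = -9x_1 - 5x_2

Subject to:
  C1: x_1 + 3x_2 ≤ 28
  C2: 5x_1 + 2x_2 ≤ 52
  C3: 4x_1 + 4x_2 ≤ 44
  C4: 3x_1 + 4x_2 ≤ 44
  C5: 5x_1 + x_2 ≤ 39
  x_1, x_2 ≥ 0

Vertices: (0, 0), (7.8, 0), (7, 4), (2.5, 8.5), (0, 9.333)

Evaluate the objective at each vertex of the feasible region:
  z(0, 0) = 0
  z(7.8, 0) = -70.2
  z(7, 4) = -83  ←
  z(2.5, 8.5) = -65
  z(0, 9.333) = -46.67
The minimum is at x_1 = 7, x_2 = 4.

(7, 4)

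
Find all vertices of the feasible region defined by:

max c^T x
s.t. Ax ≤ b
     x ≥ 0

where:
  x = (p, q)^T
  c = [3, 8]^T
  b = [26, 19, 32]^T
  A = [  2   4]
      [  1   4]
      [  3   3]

(0, 0), (10.67, 0), (8.333, 2.333), (7, 3), (0, 4.75)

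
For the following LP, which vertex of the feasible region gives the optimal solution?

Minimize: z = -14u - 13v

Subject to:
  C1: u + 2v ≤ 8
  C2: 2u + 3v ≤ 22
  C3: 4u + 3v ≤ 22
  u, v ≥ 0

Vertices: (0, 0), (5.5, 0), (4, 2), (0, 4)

Evaluate the objective at each vertex of the feasible region:
  z(0, 0) = 0
  z(5.5, 0) = -77
  z(4, 2) = -82  ←
  z(0, 4) = -52
The minimum is at u = 4, v = 2.

(4, 2)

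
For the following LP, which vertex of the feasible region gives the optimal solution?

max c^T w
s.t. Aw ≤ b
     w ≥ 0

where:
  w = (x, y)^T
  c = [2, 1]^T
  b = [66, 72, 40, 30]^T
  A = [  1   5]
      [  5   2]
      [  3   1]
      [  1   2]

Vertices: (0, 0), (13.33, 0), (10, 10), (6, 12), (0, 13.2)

Evaluate the objective at each vertex of the feasible region:
  z(0, 0) = 0
  z(13.33, 0) = 26.67
  z(10, 10) = 30  ←
  z(6, 12) = 24
  z(0, 13.2) = 13.2
The maximum is at x = 10, y = 10.

(10, 10)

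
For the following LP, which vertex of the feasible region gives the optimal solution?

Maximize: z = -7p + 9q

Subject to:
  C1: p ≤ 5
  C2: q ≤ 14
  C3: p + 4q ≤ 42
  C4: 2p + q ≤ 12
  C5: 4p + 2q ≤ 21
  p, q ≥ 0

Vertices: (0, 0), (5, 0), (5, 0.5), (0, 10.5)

Evaluate the objective at each vertex of the feasible region:
  z(0, 0) = 0
  z(5, 0) = -35
  z(5, 0.5) = -30.5
  z(0, 10.5) = 94.5  ←
The maximum is at p = 0, q = 10.5.

(0, 10.5)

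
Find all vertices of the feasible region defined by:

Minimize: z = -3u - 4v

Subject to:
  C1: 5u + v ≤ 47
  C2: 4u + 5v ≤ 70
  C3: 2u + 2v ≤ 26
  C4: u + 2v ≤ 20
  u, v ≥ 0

(0, 0), (9.4, 0), (8.5, 4.5), (6, 7), (0, 10)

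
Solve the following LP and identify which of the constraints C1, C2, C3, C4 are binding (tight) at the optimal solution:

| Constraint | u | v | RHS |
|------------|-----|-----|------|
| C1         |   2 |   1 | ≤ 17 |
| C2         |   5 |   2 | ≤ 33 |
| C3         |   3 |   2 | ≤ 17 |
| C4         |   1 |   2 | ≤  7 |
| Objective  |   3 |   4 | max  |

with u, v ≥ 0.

At u = 5, v = 1, compute slack b - a·x for each constraint:
  C1: 17 − 11 = 6  (slack)
  C2: 33 − 27 = 6  (slack)
  C3: 17 − 17 = 0  (binding)
  C4: 7 − 7 = 0  (binding)

Optimal: u = 5, v = 1
Binding: C3, C4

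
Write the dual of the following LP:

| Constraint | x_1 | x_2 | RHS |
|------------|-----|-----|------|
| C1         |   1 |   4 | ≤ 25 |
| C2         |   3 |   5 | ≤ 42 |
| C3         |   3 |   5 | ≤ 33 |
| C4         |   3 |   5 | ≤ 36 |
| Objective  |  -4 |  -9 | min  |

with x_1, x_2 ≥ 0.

Primal min cᵀx s.t. Ax ≤ b, x ≥ 0  →  Dual max −bᵀy s.t. Aᵀy ≥ −c, y ≥ 0.

Maximize: z = -25y1 - 42y2 - 33y3 - 36y4

Subject to:
  y1 + 3y2 + 3y3 + 3y4 ≥ 4
  4y1 + 5y2 + 5y3 + 5y4 ≥ 9
  y1, y2, y3, y4 ≥ 0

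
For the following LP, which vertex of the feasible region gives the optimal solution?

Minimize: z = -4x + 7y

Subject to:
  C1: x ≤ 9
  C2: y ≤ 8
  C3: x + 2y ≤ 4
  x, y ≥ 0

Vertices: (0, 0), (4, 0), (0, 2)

Evaluate the objective at each vertex of the feasible region:
  z(0, 0) = 0
  z(4, 0) = -16  ←
  z(0, 2) = 14
The minimum is at x = 4, y = 0.

(4, 0)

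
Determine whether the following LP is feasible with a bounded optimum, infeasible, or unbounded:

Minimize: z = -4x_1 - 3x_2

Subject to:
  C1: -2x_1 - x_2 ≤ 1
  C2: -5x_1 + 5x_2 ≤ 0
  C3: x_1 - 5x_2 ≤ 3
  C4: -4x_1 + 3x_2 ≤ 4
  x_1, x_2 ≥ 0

Unbounded (objective can decrease without bound)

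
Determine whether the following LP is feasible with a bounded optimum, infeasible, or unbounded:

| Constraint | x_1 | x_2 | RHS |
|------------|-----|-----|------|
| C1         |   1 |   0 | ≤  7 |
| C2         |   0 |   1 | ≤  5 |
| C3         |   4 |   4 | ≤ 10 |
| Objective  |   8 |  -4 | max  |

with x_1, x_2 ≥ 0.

Feasible with a bounded optimal solution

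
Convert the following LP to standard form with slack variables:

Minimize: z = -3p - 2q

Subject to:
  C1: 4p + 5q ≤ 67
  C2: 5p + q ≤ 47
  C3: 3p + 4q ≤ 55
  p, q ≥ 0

min z = -3p - 2q

s.t.
  4p + 5q + s1 = 67
  5p + q + s2 = 47
  3p + 4q + s3 = 55
  p, q, s1, s2, s3 ≥ 0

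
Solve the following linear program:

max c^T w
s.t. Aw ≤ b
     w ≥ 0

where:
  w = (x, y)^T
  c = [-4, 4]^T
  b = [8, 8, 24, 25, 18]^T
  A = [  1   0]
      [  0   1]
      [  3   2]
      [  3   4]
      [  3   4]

Evaluate the objective at each vertex of the feasible region:
  z(0, 0) = 0
  z(6, 0) = -24
  z(0, 4.5) = 18  ←
The maximum is at x = 0, y = 4.5.

x = 0, y = 4.5, z = 18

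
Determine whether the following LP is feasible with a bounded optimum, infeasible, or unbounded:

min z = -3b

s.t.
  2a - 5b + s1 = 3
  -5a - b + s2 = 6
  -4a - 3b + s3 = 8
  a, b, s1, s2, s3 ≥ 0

Unbounded (objective can decrease without bound)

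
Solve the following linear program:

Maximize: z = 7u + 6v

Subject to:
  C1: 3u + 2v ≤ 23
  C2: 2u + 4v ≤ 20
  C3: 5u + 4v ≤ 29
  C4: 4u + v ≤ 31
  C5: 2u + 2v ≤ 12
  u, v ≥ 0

Evaluate the objective at each vertex of the feasible region:
  z(0, 0) = 0
  z(5.8, 0) = 40.6
  z(5, 1) = 41  ←
  z(2, 4) = 38
  z(0, 5) = 30
The maximum is at u = 5, v = 1.

u = 5, v = 1, z = 41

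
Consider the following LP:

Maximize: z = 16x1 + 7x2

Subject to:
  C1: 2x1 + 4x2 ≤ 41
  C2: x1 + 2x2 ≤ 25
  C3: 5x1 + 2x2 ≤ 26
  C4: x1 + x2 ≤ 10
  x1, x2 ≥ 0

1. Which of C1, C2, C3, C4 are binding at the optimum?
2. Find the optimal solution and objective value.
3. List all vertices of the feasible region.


1. C3, C4
2. x1 = 2, x2 = 8, z = 88
3. (0, 0), (5.2, 0), (2, 8), (0, 10)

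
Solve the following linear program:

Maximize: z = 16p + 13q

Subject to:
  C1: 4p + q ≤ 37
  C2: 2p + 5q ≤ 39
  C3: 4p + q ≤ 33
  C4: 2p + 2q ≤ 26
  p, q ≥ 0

Evaluate the objective at each vertex of the feasible region:
  z(0, 0) = 0
  z(8.25, 0) = 132
  z(7, 5) = 177  ←
  z(0, 7.8) = 101.4
The maximum is at p = 7, q = 5.

p = 7, q = 5, z = 177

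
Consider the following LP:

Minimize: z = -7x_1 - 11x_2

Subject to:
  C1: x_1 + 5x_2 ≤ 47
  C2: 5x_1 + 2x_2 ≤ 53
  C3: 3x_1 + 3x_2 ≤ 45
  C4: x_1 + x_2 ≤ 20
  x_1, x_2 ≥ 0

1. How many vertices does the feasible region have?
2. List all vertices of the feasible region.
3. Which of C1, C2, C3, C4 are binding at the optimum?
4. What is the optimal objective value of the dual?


1. 5
2. (0, 0), (10.6, 0), (7.667, 7.333), (7, 8), (0, 9.4)
3. C1, C3
4. -137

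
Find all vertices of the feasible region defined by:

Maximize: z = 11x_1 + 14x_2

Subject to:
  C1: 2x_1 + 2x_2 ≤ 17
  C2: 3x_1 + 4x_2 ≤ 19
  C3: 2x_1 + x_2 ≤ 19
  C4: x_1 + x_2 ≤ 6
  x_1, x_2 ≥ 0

(0, 0), (6, 0), (5, 1), (0, 4.75)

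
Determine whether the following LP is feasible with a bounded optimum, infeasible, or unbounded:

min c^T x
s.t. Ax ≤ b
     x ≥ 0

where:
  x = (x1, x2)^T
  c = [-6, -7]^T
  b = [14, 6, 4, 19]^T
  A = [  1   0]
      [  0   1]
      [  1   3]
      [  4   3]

Feasible with a bounded optimal solution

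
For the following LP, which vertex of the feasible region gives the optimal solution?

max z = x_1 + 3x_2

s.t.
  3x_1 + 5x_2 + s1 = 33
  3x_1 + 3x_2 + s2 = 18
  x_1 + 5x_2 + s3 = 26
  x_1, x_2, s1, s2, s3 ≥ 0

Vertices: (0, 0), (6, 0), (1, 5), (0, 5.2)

Evaluate the objective at each vertex of the feasible region:
  z(0, 0) = 0
  z(6, 0) = 6
  z(1, 5) = 16  ←
  z(0, 5.2) = 15.6
The maximum is at x_1 = 1, x_2 = 5.

(1, 5)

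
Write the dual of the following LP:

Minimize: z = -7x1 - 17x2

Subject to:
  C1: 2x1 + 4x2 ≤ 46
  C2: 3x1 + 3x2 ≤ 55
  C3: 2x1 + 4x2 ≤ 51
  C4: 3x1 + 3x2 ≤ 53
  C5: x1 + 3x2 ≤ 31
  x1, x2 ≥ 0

Primal min cᵀx s.t. Ax ≤ b, x ≥ 0  →  Dual max −bᵀy s.t. Aᵀy ≥ −c, y ≥ 0.

Maximize: z = -46y1 - 55y2 - 51y3 - 53y4 - 31y5

Subject to:
  2y1 + 3y2 + 2y3 + 3y4 + y5 ≥ 7
  4y1 + 3y2 + 4y3 + 3y4 + 3y5 ≥ 17
  y1, y2, y3, y4, y5 ≥ 0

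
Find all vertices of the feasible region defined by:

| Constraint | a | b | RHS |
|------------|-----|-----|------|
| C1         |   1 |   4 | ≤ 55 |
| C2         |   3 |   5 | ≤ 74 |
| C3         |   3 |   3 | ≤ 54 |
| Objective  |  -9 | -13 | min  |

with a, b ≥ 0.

(0, 0), (18, 0), (8, 10), (3, 13), (0, 13.75)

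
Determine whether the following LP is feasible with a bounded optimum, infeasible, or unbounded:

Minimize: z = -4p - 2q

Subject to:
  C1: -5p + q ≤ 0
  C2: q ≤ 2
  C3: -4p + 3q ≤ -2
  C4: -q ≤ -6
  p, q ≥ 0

Infeasible (no feasible solution exists)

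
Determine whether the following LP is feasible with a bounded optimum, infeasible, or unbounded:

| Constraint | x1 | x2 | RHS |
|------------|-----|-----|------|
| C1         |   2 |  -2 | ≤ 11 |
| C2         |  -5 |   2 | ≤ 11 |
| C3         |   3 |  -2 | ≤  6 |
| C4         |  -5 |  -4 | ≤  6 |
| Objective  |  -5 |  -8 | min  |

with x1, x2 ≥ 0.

Unbounded (objective can decrease without bound)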